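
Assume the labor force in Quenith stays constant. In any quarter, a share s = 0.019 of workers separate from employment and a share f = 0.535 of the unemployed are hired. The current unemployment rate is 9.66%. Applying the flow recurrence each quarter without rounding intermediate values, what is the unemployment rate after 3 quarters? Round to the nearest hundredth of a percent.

With a fixed labor force, u_{t+1} = u_t + s·(1−u_t) − f·u_t = u_t·(1−s−f) + s.
Here 1−s−f = 0.446 and s = 0.019.
u_1 = 0.096600 × 0.446 + 0.019 = 0.062084.
u_2 = 0.062084 × 0.446 + 0.019 = 0.046689.
u_3 = 0.046689 × 0.446 + 0.019 = 0.039823.

Unemployment rate after three quarters ≈ 3.98%.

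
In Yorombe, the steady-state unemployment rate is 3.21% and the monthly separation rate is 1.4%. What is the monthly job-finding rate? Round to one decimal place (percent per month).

Job-finding rate ≈ 42.2% per month.

From u* = s/(s+f): f = s·(1−u)/u.
f = 1.4 × (1 − 0.0321) / 0.0321 = 1.3551 / 0.0321 ≈ 42.2% per month.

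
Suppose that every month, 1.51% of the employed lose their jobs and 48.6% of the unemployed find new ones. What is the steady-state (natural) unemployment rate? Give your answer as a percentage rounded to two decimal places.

Steady-state unemployment rate ≈ 3.01%.

At steady state the flows balance: s·E = f·U, so U/(E+U) = s/(s+f).
u* = 1.51 / (1.51 + 48.6) = 1.51 / 50.11 = 3.01%.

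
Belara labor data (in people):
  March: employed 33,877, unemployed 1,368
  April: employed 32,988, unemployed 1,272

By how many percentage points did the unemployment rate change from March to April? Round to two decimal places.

March: labor force = 33,877 + 1,368 = 35,245; u = 1,368/35,245 = 3.88%.
April: labor force = 32,988 + 1,272 = 34,260; u = 1,272/34,260 = 3.71%.
Change = 3.71% − 3.88% = −0.17 pp.

The unemployment rate changed by −0.17 percentage points.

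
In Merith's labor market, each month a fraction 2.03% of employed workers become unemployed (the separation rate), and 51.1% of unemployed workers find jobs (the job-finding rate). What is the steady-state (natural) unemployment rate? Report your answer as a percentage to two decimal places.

Steady-state unemployment rate ≈ 3.82%.

At steady state the flows balance: s·E = f·U, so U/(E+U) = s/(s+f).
u* = 2.03 / (2.03 + 51.1) = 2.03 / 53.13 = 3.82%.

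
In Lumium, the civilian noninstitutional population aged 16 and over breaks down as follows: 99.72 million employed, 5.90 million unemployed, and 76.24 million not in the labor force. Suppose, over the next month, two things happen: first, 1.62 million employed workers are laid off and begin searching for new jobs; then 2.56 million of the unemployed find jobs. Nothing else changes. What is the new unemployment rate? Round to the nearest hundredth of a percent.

Initially, labor force = 99.72 + 5.90 = 105.62 million, so u = 5.90/105.62 = 5.59%.
After the first change, employed falls and unemployed rises by 1.62; labor force unchanged → E = 98.10, U = 7.52, labor force = 105.62 million.
After the second change, unemployed falls and employed rises by 2.56; labor force unchanged → E = 100.66, U = 4.96, labor force = 105.62 million.
New unemployment rate = 4.96 / 105.62 = 4.70%.

New unemployment rate ≈ 4.70%.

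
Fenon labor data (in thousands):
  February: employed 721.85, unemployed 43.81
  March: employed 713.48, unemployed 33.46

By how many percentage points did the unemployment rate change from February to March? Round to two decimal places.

February: labor force = 721.85 + 43.81 = 765.66; u = 43.81/765.66 = 5.72%.
March: labor force = 713.48 + 33.46 = 746.94; u = 33.46/746.94 = 4.48%.
Change = 4.48% − 5.72% = −1.24 pp.

The unemployment rate changed by −1.24 percentage points.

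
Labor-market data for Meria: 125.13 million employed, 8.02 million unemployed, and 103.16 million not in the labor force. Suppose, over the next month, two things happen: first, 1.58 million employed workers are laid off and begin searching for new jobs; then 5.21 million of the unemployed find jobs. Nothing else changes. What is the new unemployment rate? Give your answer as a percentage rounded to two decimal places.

New unemployment rate ≈ 3.30%.

Initially, labor force = 125.13 + 8.02 = 133.15 million, so u = 8.02/133.15 = 6.02%.
After the first change, employed falls and unemployed rises by 1.58; labor force unchanged → E = 123.55, U = 9.60, labor force = 133.15 million.
After the second change, unemployed falls and employed rises by 5.21; labor force unchanged → E = 128.76, U = 4.39, labor force = 133.15 million.
New unemployment rate = 4.39 / 133.15 = 3.30%.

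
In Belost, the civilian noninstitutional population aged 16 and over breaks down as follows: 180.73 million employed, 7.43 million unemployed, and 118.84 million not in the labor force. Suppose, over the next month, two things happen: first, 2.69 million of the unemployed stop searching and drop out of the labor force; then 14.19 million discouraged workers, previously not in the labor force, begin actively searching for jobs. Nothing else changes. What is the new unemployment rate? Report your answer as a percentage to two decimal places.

New unemployment rate ≈ 9.48%.

Initially, labor force = 180.73 + 7.43 = 188.16 million, so u = 7.43/188.16 = 3.95%.
After the first change, unemployed and labor force both fall by 2.69 → E = 180.73, U = 4.74, labor force = 185.47 million.
After the second change, unemployed and labor force both rise by 14.19 → E = 180.73, U = 18.93, labor force = 199.66 million.
New unemployment rate = 18.93 / 199.66 = 9.48%.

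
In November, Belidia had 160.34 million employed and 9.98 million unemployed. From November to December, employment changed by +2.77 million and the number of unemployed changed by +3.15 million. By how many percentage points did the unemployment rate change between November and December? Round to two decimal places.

November: labor force = 160.34 + 9.98 = 170.32; u = 9.98/170.32 = 5.86%.
December: labor force = 163.11 + 13.13 = 176.24; u = 13.13/176.24 = 7.45%.
Change = 7.45% − 5.86% = +1.59 pp.

The unemployment rate changed by +1.59 percentage points.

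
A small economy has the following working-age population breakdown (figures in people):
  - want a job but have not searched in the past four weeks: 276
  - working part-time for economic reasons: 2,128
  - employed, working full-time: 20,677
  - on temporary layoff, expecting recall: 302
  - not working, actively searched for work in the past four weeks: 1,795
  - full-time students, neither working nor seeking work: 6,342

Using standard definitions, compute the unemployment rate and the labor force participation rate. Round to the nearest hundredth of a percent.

Unemployment rate ≈ 8.42%; labor force participation rate ≈ 79.00%.

Employed = 2,128 + 20,677 = 22,805 (anyone who worked, including part-time for economic reasons, counts as employed).
Unemployed = 302 + 1,795 = 2,097 (jobless and actively searching, or on temporary layoff).
Labor force = 22,805 + 2,097 = 24,902.
Not in labor force = 276 + 6,342 = 6,618 (those not working and not actively searching are outside the labor force — including those who want a job but have given up searching).
Civilian working-age population = 24,902 + 6,618 = 31,520.
Unemployment rate = 2,097 / 24,902 = 8.42%.
Labor force participation rate = 24,902 / 31,520 = 79.00%.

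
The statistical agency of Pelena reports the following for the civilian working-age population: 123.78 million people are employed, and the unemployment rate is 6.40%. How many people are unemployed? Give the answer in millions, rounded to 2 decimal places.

Let U be the number unemployed. The labor force is E + U, and U/(E+U) = 0.0640.
So U = 0.0640 × 123.78 / (1 − 0.0640) = 7.9219 / 0.9360 ≈ 8.46 million.

About 8.46 million are unemployed.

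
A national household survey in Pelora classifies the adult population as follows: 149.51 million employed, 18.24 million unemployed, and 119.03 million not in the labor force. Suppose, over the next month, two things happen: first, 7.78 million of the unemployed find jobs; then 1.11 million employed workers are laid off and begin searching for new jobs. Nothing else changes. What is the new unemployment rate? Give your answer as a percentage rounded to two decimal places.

New unemployment rate ≈ 6.90%.

Initially, labor force = 149.51 + 18.24 = 167.75 million, so u = 18.24/167.75 = 10.87%.
After the first change, unemployed falls and employed rises by 7.78; labor force unchanged → E = 157.29, U = 10.46, labor force = 167.75 million.
After the second change, employed falls and unemployed rises by 1.11; labor force unchanged → E = 156.18, U = 11.57, labor force = 167.75 million.
New unemployment rate = 11.57 / 167.75 = 6.90%.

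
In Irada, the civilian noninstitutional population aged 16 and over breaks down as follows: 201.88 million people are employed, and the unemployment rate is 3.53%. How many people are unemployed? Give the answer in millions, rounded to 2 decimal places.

About 7.39 million are unemployed.

Let U be the number unemployed. The labor force is E + U, and U/(E+U) = 0.0353.
So U = 0.0353 × 201.88 / (1 − 0.0353) = 7.1264 / 0.9647 ≈ 7.39 million.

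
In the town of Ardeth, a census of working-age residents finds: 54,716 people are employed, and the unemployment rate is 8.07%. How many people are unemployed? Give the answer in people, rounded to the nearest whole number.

About 4,803 are unemployed.

Let U be the number unemployed. The labor force is E + U, and U/(E+U) = 0.0807.
So U = 0.0807 × 54,716 / (1 − 0.0807) = 4415.58 / 0.9193 ≈ 4,803.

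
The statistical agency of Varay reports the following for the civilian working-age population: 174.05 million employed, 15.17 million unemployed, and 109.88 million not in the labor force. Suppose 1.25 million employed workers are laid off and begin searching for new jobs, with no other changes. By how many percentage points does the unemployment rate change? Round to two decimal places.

The unemployment rate changes by +0.66 percentage points.

Initially, labor force = 174.05 + 15.17 = 189.22 million, so u = 15.17/189.22 = 8.02%.
After the change, employed falls and unemployed rises by 1.25; labor force unchanged → E = 172.80, U = 16.42, labor force = 189.22 million.
New unemployment rate = 16.42 / 189.22 = 8.68%.
Change = 8.68% − 8.02% = +0.66 percentage points.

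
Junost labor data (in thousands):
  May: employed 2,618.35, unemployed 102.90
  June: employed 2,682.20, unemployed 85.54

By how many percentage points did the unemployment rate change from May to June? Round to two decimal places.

May: labor force = 2,618.35 + 102.90 = 2,721.25; u = 102.90/2,721.25 = 3.78%.
June: labor force = 2,682.20 + 85.54 = 2,767.74; u = 85.54/2,767.74 = 3.09%.
Change = 3.09% − 3.78% = −0.69 pp.

The unemployment rate changed by −0.69 percentage points.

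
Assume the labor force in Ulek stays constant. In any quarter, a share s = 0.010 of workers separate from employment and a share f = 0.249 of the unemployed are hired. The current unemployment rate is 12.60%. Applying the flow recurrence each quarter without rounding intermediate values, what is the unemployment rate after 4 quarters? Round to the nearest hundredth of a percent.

With a fixed labor force, u_{t+1} = u_t + s·(1−u_t) − f·u_t = u_t·(1−s−f) + s.
Here 1−s−f = 0.741 and s = 0.010.
u_1 = 0.126000 × 0.741 + 0.010 = 0.103366.
u_2 = 0.103366 × 0.741 + 0.010 = 0.086594.
u_3 = 0.086594 × 0.741 + 0.010 = 0.074166.
u_4 = 0.074166 × 0.741 + 0.010 = 0.064957.

Unemployment rate after four quarters ≈ 6.50%.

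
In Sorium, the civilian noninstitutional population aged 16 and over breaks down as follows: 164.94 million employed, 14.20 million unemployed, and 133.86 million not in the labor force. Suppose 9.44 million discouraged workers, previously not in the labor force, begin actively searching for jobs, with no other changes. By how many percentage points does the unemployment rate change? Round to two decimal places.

The unemployment rate changes by +4.61 percentage points.

Initially, labor force = 164.94 + 14.20 = 179.14 million, so u = 14.20/179.14 = 7.93%.
After the change, unemployed and labor force both rise by 9.44 → E = 164.94, U = 23.64, labor force = 188.58 million.
New unemployment rate = 23.64 / 188.58 = 12.54%.
Change = 12.54% − 7.93% = +4.61 percentage points.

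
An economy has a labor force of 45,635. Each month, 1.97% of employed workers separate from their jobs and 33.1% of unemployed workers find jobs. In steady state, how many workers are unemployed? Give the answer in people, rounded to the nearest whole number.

About 2,563 are unemployed in steady state.

Steady-state unemployment rate u* = s/(s+f) = 1.97/(1.97+33.1) = 0.056173.
Unemployed = u* × labor force = 0.056173 × 45,635 ≈ 2,563.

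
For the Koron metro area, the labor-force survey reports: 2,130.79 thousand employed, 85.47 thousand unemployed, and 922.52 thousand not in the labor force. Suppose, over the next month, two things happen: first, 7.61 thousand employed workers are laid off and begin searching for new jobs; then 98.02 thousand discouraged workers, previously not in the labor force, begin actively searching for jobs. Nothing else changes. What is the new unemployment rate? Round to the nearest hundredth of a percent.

New unemployment rate ≈ 8.26%.

Initially, labor force = 2,130.79 + 85.47 = 2,216.26 thousand, so u = 85.47/2,216.26 = 3.86%.
After the first change, employed falls and unemployed rises by 7.61; labor force unchanged → E = 2,123.18, U = 93.08, labor force = 2,216.26 thousand.
After the second change, unemployed and labor force both rise by 98.02 → E = 2,123.18, U = 191.10, labor force = 2,314.28 thousand.
New unemployment rate = 191.10 / 2,314.28 = 8.26%.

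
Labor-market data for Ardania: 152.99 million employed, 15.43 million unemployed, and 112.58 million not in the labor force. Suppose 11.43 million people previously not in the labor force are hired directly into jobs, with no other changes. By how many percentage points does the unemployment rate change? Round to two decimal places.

Initially, labor force = 152.99 + 15.43 = 168.42 million, so u = 15.43/168.42 = 9.16%.
After the change, employed and labor force both rise by 11.43; unemployed unchanged → E = 164.42, U = 15.43, labor force = 179.85 million.
New unemployment rate = 15.43 / 179.85 = 8.58%.
Change = 8.58% − 9.16% = −0.58 percentage points.

The unemployment rate changes by −0.58 percentage points.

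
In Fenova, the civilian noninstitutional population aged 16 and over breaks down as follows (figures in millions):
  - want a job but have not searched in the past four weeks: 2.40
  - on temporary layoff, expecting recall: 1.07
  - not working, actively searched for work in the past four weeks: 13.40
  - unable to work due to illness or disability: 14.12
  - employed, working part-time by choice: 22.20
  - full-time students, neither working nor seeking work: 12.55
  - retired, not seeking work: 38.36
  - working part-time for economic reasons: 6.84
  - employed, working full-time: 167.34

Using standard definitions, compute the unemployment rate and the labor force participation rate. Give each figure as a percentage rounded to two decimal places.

Employed = 22.20 + 6.84 + 167.34 = 196.38 million (anyone who worked, including part-time for economic reasons, counts as employed).
Unemployed = 1.07 + 13.40 = 14.47 million (jobless and actively searching, or on temporary layoff).
Labor force = 196.38 + 14.47 = 210.85 million.
Not in labor force = 2.40 + 14.12 + 12.55 + 38.36 = 67.43 million (those not working and not actively searching are outside the labor force — including those who want a job but have given up searching).
Civilian working-age population = 210.85 + 67.43 = 278.28 million.
Unemployment rate = 14.47 / 210.85 = 6.86%.
Labor force participation rate = 210.85 / 278.28 = 75.77%.

Unemployment rate ≈ 6.86%; labor force participation rate ≈ 75.77%.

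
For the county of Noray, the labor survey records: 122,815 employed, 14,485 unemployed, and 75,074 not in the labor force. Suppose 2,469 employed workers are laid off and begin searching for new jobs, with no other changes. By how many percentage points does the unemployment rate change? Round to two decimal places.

Initially, labor force = 122,815 + 14,485 = 137,300, so u = 14,485/137,300 = 10.55%.
After the change, employed falls and unemployed rises by 2,469; labor force unchanged → E = 120,346, U = 16,954, labor force = 137,300.
New unemployment rate = 16,954 / 137,300 = 12.35%.
Change = 12.35% − 10.55% = +1.80 percentage points.

The unemployment rate changes by +1.80 percentage points.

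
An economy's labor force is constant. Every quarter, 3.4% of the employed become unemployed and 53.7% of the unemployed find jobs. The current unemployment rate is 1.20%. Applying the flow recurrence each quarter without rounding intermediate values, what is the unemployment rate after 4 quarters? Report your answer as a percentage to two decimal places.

Unemployment rate after four quarters ≈ 5.79%.

With a fixed labor force, u_{t+1} = u_t + s·(1−u_t) − f·u_t = u_t·(1−s−f) + s.
Here 1−s−f = 0.429 and s = 0.034.
u_1 = 0.012000 × 0.429 + 0.034 = 0.039148.
u_2 = 0.039148 × 0.429 + 0.034 = 0.050794.
u_3 = 0.050794 × 0.429 + 0.034 = 0.055791.
u_4 = 0.055791 × 0.429 + 0.034 = 0.057934.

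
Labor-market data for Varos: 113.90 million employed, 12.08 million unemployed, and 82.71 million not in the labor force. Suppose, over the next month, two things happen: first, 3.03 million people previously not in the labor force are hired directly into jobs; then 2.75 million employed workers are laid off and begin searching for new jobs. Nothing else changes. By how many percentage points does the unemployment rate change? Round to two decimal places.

The unemployment rate changes by +1.91 percentage points.

Initially, labor force = 113.90 + 12.08 = 125.98 million, so u = 12.08/125.98 = 9.59%.
After the first change, employed and labor force both rise by 3.03; unemployed unchanged → E = 116.93, U = 12.08, labor force = 129.01 million.
After the second change, employed falls and unemployed rises by 2.75; labor force unchanged → E = 114.18, U = 14.83, labor force = 129.01 million.
New unemployment rate = 14.83 / 129.01 = 11.50%.
Change = 11.50% − 9.59% = +1.91 percentage points.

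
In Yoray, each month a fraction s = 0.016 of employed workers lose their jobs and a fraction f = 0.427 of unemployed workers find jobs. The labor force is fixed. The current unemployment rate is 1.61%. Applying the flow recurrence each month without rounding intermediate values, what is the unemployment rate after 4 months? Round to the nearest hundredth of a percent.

Unemployment rate after four months ≈ 3.42%.

With a fixed labor force, u_{t+1} = u_t + s·(1−u_t) − f·u_t = u_t·(1−s−f) + s.
Here 1−s−f = 0.557 and s = 0.016.
u_1 = 0.016100 × 0.557 + 0.016 = 0.024968.
u_2 = 0.024968 × 0.557 + 0.016 = 0.029907.
u_3 = 0.029907 × 0.557 + 0.016 = 0.032658.
u_4 = 0.032658 × 0.557 + 0.016 = 0.034191.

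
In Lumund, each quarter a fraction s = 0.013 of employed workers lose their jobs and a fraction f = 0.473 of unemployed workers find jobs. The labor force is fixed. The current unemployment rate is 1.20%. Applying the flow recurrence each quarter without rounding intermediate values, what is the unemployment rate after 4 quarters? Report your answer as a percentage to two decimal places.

Unemployment rate after four quarters ≈ 2.57%.

With a fixed labor force, u_{t+1} = u_t + s·(1−u_t) − f·u_t = u_t·(1−s−f) + s.
Here 1−s−f = 0.514 and s = 0.013.
u_1 = 0.012000 × 0.514 + 0.013 = 0.019168.
u_2 = 0.019168 × 0.514 + 0.013 = 0.022852.
u_3 = 0.022852 × 0.514 + 0.013 = 0.024746.
u_4 = 0.024746 × 0.514 + 0.013 = 0.025719.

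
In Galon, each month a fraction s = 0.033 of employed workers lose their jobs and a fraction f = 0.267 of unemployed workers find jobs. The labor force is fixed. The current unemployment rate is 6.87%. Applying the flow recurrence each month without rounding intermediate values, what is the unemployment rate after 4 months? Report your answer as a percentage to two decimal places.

With a fixed labor force, u_{t+1} = u_t + s·(1−u_t) − f·u_t = u_t·(1−s−f) + s.
Here 1−s−f = 0.700 and s = 0.033.
u_1 = 0.068700 × 0.700 + 0.033 = 0.081090.
u_2 = 0.081090 × 0.700 + 0.033 = 0.089763.
u_3 = 0.089763 × 0.700 + 0.033 = 0.095834.
u_4 = 0.095834 × 0.700 + 0.033 = 0.100084.

Unemployment rate after four months ≈ 10.01%.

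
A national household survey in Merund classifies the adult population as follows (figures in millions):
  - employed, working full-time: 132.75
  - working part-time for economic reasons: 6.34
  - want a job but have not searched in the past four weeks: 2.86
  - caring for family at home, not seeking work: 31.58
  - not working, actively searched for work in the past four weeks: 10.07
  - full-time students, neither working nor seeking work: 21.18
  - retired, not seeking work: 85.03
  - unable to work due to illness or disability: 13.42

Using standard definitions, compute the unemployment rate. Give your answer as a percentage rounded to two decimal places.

Employed = 132.75 + 6.34 = 139.09 million (anyone who worked, including part-time for economic reasons, counts as employed).
Unemployed = 10.07 million.
Labor force = 139.09 + 10.07 = 149.16 million.
Unemployment rate = 10.07 / 149.16 = 6.75%.

Unemployment rate ≈ 6.75%.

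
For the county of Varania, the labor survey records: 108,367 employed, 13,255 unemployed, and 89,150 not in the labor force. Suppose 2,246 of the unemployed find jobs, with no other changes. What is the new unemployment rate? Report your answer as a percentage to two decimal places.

New unemployment rate ≈ 9.05%.

Initially, labor force = 108,367 + 13,255 = 121,622, so u = 13,255/121,622 = 10.90%.
After the change, unemployed falls and employed rises by 2,246; labor force unchanged → E = 110,613, U = 11,009, labor force = 121,622.
New unemployment rate = 11,009 / 121,622 = 9.05%.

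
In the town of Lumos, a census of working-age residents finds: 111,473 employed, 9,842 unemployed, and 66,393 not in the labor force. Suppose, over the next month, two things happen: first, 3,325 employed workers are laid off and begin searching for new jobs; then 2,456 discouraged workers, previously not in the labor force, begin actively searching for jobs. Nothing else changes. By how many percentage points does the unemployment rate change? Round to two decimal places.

Initially, labor force = 111,473 + 9,842 = 121,315, so u = 9,842/121,315 = 8.11%.
After the first change, employed falls and unemployed rises by 3,325; labor force unchanged → E = 108,148, U = 13,167, labor force = 121,315.
After the second change, unemployed and labor force both rise by 2,456 → E = 108,148, U = 15,623, labor force = 123,771.
New unemployment rate = 15,623 / 123,771 = 12.62%.
Change = 12.62% − 8.11% = +4.51 percentage points.

The unemployment rate changes by +4.51 percentage points.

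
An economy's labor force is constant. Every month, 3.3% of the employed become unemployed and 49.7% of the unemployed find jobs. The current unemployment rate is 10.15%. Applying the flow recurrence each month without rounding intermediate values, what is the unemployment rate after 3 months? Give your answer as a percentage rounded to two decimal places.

Unemployment rate after three months ≈ 6.63%.

With a fixed labor force, u_{t+1} = u_t + s·(1−u_t) − f·u_t = u_t·(1−s−f) + s.
Here 1−s−f = 0.470 and s = 0.033.
u_1 = 0.101500 × 0.470 + 0.033 = 0.080705.
u_2 = 0.080705 × 0.470 + 0.033 = 0.070931.
u_3 = 0.070931 × 0.470 + 0.033 = 0.066338.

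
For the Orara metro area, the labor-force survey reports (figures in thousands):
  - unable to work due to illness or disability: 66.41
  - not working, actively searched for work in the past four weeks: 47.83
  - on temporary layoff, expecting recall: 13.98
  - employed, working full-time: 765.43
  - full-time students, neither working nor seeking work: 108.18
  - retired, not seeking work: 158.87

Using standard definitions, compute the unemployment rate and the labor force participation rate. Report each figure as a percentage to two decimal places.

Employed = 765.43 thousand.
Unemployed = 47.83 + 13.98 = 61.81 thousand (jobless and actively searching, or on temporary layoff).
Labor force = 765.43 + 61.81 = 827.24 thousand.
Not in labor force = 66.41 + 108.18 + 158.87 = 333.46 thousand (those not working and not actively searching are outside the labor force).
Civilian working-age population = 827.24 + 333.46 = 1,160.70 thousand.
Unemployment rate = 61.81 / 827.24 = 7.47%.
Labor force participation rate = 827.24 / 1,160.70 = 71.27%.

Unemployment rate ≈ 7.47%; labor force participation rate ≈ 71.27%.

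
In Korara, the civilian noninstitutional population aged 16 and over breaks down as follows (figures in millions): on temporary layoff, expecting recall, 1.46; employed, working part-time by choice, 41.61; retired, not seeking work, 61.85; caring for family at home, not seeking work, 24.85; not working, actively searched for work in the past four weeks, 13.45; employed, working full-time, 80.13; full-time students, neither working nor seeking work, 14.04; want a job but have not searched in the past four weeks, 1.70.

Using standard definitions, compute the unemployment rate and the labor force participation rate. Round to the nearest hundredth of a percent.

Employed = 41.61 + 80.13 = 121.74 million.
Unemployed = 1.46 + 13.45 = 14.91 million (jobless and actively searching, or on temporary layoff).
Labor force = 121.74 + 14.91 = 136.65 million.
Not in labor force = 61.85 + 24.85 + 14.04 + 1.70 = 102.44 million (those not working and not actively searching are outside the labor force — including those who want a job but have given up searching).
Civilian working-age population = 136.65 + 102.44 = 239.09 million.
Unemployment rate = 14.91 / 136.65 = 10.91%.
Labor force participation rate = 136.65 / 239.09 = 57.15%.

Unemployment rate ≈ 10.91%; labor force participation rate ≈ 57.15%.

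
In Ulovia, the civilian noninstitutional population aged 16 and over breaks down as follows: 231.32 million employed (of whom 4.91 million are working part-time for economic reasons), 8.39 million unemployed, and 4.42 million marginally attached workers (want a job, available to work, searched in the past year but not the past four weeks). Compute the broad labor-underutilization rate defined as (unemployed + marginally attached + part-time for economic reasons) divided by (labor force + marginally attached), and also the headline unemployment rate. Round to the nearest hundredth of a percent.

Labor force = 231.32 + 8.39 = 239.71 million.
Numerator = 8.39 + 4.42 + 4.91 = 17.72 million.
Denominator = 239.71 + 4.42 = 244.13 million.
Broad rate = 17.72 / 244.13 = 7.26%.
Headline unemployment rate = 8.39 / 239.71 = 3.50%.

Broad underutilization rate ≈ 7.26%; headline unemployment rate ≈ 3.50%.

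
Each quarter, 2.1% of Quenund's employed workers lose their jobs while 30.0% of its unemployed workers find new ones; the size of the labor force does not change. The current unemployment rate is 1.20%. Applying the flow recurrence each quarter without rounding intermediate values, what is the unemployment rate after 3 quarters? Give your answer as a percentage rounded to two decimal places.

With a fixed labor force, u_{t+1} = u_t + s·(1−u_t) − f·u_t = u_t·(1−s−f) + s.
Here 1−s−f = 0.679 and s = 0.021.
u_1 = 0.012000 × 0.679 + 0.021 = 0.029148.
u_2 = 0.029148 × 0.679 + 0.021 = 0.040791.
u_3 = 0.040791 × 0.679 + 0.021 = 0.048697.

Unemployment rate after three quarters ≈ 4.87%.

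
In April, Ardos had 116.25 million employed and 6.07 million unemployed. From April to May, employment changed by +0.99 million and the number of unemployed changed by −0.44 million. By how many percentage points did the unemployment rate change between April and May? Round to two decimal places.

The unemployment rate changed by −0.38 percentage points.

April: labor force = 116.25 + 6.07 = 122.32; u = 6.07/122.32 = 4.96%.
May: labor force = 117.24 + 5.63 = 122.87; u = 5.63/122.87 = 4.58%.
Change = 4.58% − 4.96% = −0.38 pp.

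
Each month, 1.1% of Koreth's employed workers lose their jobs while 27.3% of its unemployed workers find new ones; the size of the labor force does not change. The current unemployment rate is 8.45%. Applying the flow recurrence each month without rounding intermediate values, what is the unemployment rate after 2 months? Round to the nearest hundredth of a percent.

Unemployment rate after two months ≈ 6.22%.

With a fixed labor force, u_{t+1} = u_t + s·(1−u_t) − f·u_t = u_t·(1−s−f) + s.
Here 1−s−f = 0.716 and s = 0.011.
u_1 = 0.084500 × 0.716 + 0.011 = 0.071502.
u_2 = 0.071502 × 0.716 + 0.011 = 0.062195.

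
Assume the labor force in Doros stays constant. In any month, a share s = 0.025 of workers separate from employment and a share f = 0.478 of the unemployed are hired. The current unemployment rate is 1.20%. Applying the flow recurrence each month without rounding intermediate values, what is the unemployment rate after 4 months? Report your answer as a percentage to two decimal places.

Unemployment rate after four months ≈ 4.74%.

With a fixed labor force, u_{t+1} = u_t + s·(1−u_t) − f·u_t = u_t·(1−s−f) + s.
Here 1−s−f = 0.497 and s = 0.025.
u_1 = 0.012000 × 0.497 + 0.025 = 0.030964.
u_2 = 0.030964 × 0.497 + 0.025 = 0.040389.
u_3 = 0.040389 × 0.497 + 0.025 = 0.045073.
u_4 = 0.045073 × 0.497 + 0.025 = 0.047401.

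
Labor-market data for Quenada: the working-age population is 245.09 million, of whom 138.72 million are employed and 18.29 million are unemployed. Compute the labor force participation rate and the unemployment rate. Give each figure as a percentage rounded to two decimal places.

Labor force = employed + unemployed = 138.72 + 18.29 = 157.01 million.
Unemployment rate = 18.29 / 157.01 = 11.65%.
Labor force participation rate = 157.01 / 245.09 = 64.06%.

Labor force participation rate ≈ 64.06%; unemployment rate ≈ 11.65%.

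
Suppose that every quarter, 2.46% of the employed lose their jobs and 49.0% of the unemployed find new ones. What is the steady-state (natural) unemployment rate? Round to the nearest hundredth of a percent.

Steady-state unemployment rate ≈ 4.78%.

At steady state the flows balance: s·E = f·U, so U/(E+U) = s/(s+f).
u* = 2.46 / (2.46 + 49.0) = 2.46 / 51.46 = 4.78%.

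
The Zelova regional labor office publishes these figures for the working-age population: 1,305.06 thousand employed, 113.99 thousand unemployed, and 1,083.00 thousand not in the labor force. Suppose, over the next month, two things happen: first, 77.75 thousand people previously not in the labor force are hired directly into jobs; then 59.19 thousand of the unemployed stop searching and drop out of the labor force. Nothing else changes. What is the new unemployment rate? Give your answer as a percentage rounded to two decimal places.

Initially, labor force = 1,305.06 + 113.99 = 1,419.05 thousand, so u = 113.99/1,419.05 = 8.03%.
After the first change, employed and labor force both rise by 77.75; unemployed unchanged → E = 1,382.81, U = 113.99, labor force = 1,496.80 thousand.
After the second change, unemployed and labor force both fall by 59.19 → E = 1,382.81, U = 54.80, labor force = 1,437.61 thousand.
New unemployment rate = 54.80 / 1,437.61 = 3.81%.

New unemployment rate ≈ 3.81%.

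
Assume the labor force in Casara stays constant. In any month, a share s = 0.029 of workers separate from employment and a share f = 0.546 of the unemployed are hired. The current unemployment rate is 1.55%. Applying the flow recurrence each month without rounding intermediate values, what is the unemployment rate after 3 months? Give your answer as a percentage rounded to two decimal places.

With a fixed labor force, u_{t+1} = u_t + s·(1−u_t) − f·u_t = u_t·(1−s−f) + s.
Here 1−s−f = 0.425 and s = 0.029.
u_1 = 0.015500 × 0.425 + 0.029 = 0.035588.
u_2 = 0.035588 × 0.425 + 0.029 = 0.044125.
u_3 = 0.044125 × 0.425 + 0.029 = 0.047753.

Unemployment rate after three months ≈ 4.78%.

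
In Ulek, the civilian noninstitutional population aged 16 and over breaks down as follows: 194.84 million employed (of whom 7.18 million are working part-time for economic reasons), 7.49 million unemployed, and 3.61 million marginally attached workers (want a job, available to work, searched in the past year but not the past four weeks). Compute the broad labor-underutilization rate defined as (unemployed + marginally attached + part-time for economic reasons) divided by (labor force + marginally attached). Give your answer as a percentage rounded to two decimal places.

Labor force = 194.84 + 7.49 = 202.33 million.
Numerator = 7.49 + 3.61 + 7.18 = 18.28 million.
Denominator = 202.33 + 3.61 = 205.94 million.
Broad rate = 18.28 / 205.94 = 8.88%.

Broad underutilization rate ≈ 8.88%.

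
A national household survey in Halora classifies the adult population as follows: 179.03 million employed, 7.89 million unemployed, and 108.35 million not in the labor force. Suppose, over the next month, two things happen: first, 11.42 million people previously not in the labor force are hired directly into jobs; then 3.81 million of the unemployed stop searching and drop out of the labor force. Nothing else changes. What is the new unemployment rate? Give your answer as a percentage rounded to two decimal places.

New unemployment rate ≈ 2.10%.

Initially, labor force = 179.03 + 7.89 = 186.92 million, so u = 7.89/186.92 = 4.22%.
After the first change, employed and labor force both rise by 11.42; unemployed unchanged → E = 190.45, U = 7.89, labor force = 198.34 million.
After the second change, unemployed and labor force both fall by 3.81 → E = 190.45, U = 4.08, labor force = 194.53 million.
New unemployment rate = 4.08 / 194.53 = 2.10%.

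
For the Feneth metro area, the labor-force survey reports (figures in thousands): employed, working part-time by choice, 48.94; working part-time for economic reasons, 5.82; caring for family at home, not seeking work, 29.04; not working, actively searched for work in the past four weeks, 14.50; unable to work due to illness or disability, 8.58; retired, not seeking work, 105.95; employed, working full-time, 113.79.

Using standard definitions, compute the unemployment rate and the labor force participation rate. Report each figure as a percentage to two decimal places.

Employed = 48.94 + 5.82 + 113.79 = 168.55 thousand (anyone who worked, including part-time for economic reasons, counts as employed).
Unemployed = 14.50 thousand.
Labor force = 168.55 + 14.50 = 183.05 thousand.
Not in labor force = 29.04 + 8.58 + 105.95 = 143.57 thousand (those not working and not actively searching are outside the labor force).
Civilian working-age population = 183.05 + 143.57 = 326.62 thousand.
Unemployment rate = 14.50 / 183.05 = 7.92%.
Labor force participation rate = 183.05 / 326.62 = 56.04%.

Unemployment rate ≈ 7.92%; labor force participation rate ≈ 56.04%.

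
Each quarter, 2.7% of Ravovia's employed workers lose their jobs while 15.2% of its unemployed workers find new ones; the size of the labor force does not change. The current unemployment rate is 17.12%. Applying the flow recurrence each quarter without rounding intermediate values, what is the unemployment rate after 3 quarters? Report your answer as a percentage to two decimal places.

Unemployment rate after three quarters ≈ 16.21%.

With a fixed labor force, u_{t+1} = u_t + s·(1−u_t) − f·u_t = u_t·(1−s−f) + s.
Here 1−s−f = 0.821 and s = 0.027.
u_1 = 0.171200 × 0.821 + 0.027 = 0.167555.
u_2 = 0.167555 × 0.821 + 0.027 = 0.164563.
u_3 = 0.164563 × 0.821 + 0.027 = 0.162106.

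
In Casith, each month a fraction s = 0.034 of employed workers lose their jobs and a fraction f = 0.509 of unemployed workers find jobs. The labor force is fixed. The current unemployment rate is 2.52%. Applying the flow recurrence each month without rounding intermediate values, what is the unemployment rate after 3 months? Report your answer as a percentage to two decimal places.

Unemployment rate after three months ≈ 5.90%.

With a fixed labor force, u_{t+1} = u_t + s·(1−u_t) − f·u_t = u_t·(1−s−f) + s.
Here 1−s−f = 0.457 and s = 0.034.
u_1 = 0.025200 × 0.457 + 0.034 = 0.045516.
u_2 = 0.045516 × 0.457 + 0.034 = 0.054801.
u_3 = 0.054801 × 0.457 + 0.034 = 0.059044.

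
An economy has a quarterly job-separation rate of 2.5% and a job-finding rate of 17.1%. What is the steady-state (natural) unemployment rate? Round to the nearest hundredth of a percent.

At steady state the flows balance: s·E = f·U, so U/(E+U) = s/(s+f).
u* = 2.5 / (2.5 + 17.1) = 2.5 / 19.60 = 12.76%.

Steady-state unemployment rate ≈ 12.76%.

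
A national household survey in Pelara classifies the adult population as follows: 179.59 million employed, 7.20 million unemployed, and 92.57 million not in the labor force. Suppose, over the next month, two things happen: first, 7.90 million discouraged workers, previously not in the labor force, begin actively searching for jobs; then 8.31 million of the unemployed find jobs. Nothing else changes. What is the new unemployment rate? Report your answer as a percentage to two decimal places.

Initially, labor force = 179.59 + 7.20 = 186.79 million, so u = 7.20/186.79 = 3.85%.
After the first change, unemployed and labor force both rise by 7.90 → E = 179.59, U = 15.10, labor force = 194.69 million.
After the second change, unemployed falls and employed rises by 8.31; labor force unchanged → E = 187.90, U = 6.79, labor force = 194.69 million.
New unemployment rate = 6.79 / 194.69 = 3.49%.

New unemployment rate ≈ 3.49%.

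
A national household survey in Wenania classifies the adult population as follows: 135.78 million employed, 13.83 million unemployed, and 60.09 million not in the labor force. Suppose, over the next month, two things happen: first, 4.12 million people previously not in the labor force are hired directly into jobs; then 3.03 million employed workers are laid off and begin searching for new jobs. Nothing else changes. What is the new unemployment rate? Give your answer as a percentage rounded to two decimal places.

New unemployment rate ≈ 10.97%.

Initially, labor force = 135.78 + 13.83 = 149.61 million, so u = 13.83/149.61 = 9.24%.
After the first change, employed and labor force both rise by 4.12; unemployed unchanged → E = 139.90, U = 13.83, labor force = 153.73 million.
After the second change, employed falls and unemployed rises by 3.03; labor force unchanged → E = 136.87, U = 16.86, labor force = 153.73 million.
New unemployment rate = 16.86 / 153.73 = 10.97%.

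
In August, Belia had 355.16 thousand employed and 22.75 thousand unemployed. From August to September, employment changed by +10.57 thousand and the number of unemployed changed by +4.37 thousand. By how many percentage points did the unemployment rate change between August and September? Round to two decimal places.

The unemployment rate changed by +0.88 percentage points.

August: labor force = 355.16 + 22.75 = 377.91; u = 22.75/377.91 = 6.02%.
September: labor force = 365.73 + 27.12 = 392.85; u = 27.12/392.85 = 6.90%.
Change = 6.90% − 6.02% = +0.88 pp.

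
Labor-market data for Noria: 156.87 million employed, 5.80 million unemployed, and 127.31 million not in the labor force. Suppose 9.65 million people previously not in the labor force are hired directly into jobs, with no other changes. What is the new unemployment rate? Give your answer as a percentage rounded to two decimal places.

New unemployment rate ≈ 3.37%.

Initially, labor force = 156.87 + 5.80 = 162.67 million, so u = 5.80/162.67 = 3.57%.
After the change, employed and labor force both rise by 9.65; unemployed unchanged → E = 166.52, U = 5.80, labor force = 172.32 million.
New unemployment rate = 5.80 / 172.32 = 3.37%.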